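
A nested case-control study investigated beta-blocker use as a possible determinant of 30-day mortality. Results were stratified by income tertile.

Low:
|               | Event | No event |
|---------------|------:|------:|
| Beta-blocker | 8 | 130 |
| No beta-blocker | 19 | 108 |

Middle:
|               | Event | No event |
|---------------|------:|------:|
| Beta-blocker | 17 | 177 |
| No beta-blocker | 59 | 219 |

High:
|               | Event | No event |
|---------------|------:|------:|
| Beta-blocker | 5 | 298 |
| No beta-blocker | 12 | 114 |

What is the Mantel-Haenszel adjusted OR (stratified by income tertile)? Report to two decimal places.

0.31

OR_MH = Σ(aᵢdᵢ/nᵢ) / Σ(bᵢcᵢ/nᵢ), where nᵢ is the stratum total.
Stratum 1 (Low): n = 265; a·d/n = 8·108/265 = 3.2604; b·c/n = 130·19/265 = 9.3208
Stratum 2 (Middle): n = 472; a·d/n = 17·219/472 = 7.8877; b·c/n = 177·59/472 = 22.1250
Stratum 3 (High): n = 429; a·d/n = 5·114/429 = 1.3287; b·c/n = 298·12/429 = 8.3357
OR_MH = (3.2604 + 7.8877 + 1.3287) / (9.3208 + 22.1250 + 8.3357) = 12.4768 / 39.7814 = 0.31363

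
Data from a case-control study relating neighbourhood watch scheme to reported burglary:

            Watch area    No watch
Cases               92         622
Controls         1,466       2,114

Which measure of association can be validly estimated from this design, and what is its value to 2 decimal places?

0.21

Reading the table with exposure as columns: a = 92 (Watch area, case), b = 1466 (Watch area, non-case), c = 622 (No watch, case), d = 2114.
This is a case-control study: participants were sampled on outcome status, so risks in the source population cannot be estimated directly — relative risk is not valid here. The odds ratio is the appropriate measure.
OR = (a·d)/(b·c) = (92 × 2114) / (1466 × 622) = 194488 / 911852 = 0.21329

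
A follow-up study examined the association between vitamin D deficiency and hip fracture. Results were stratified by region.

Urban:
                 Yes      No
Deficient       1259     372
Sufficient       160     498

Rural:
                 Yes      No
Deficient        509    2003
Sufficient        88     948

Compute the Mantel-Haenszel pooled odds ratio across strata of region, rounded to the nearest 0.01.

5.42

OR_MH = Σ(aᵢdᵢ/nᵢ) / Σ(bᵢcᵢ/nᵢ), where nᵢ is the stratum total.
Stratum 1 (Urban): n = 2289; a·d/n = 1259·498/2289 = 273.9109; b·c/n = 372·160/2289 = 26.0026
Stratum 2 (Rural): n = 3548; a·d/n = 509·948/3548 = 136.0011; b·c/n = 2003·88/3548 = 49.6798
OR_MH = (273.9109 + 136.0011) / (26.0026 + 49.6798) = 409.9120 / 75.6824 = 5.41621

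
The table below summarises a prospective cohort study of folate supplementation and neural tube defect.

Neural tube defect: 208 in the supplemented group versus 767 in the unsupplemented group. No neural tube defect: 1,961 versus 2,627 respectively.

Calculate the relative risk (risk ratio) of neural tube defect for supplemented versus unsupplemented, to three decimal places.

0.424

From the description: a = 208, b = 1961, c = 767, d = 2627.
Risk in exposed = 208/2169 = 0.09590; risk in unexposed = 767/3394 = 0.22599.
RR = 0.09590 / 0.22599 = 0.42435
The risk is 58% lower among the exposed than among the unexposed.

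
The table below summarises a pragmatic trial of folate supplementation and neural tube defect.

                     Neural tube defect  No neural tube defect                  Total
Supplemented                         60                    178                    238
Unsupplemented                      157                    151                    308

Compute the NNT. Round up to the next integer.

4

Risk in treated group = 60/238 = 0.25210; risk in control = 157/308 = 0.50974.
Absolute risk reduction = 0.50974 − 0.25210 = 0.25764
NNT = 1 / ARR = 1 / 0.25764 = 3.881 → round up → 4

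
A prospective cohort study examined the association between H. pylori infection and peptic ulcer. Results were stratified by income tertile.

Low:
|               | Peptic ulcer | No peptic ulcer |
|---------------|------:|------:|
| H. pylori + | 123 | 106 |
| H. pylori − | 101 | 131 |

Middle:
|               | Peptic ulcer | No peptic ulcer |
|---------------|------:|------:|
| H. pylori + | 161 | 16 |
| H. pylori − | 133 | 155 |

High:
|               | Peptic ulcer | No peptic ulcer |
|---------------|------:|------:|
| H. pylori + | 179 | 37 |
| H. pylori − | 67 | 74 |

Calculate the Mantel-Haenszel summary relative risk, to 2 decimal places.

RR_MH = Σ(aᵢ·n₀ᵢ/nᵢ) / Σ(cᵢ·n₁ᵢ/nᵢ), with n₁ᵢ = aᵢ+bᵢ (exposed), n₀ᵢ = cᵢ+dᵢ (unexposed), nᵢ = n₁ᵢ+n₀ᵢ.
Stratum 1 (Low): n₁ = 229, n₀ = 232, n = 461; a·n₀/n = 123·232/461 = 61.9002; c·n₁/n = 101·229/461 = 50.1714
Stratum 2 (Middle): n₁ = 177, n₀ = 288, n = 465; a·n₀/n = 161·288/465 = 99.7161; c·n₁/n = 133·177/465 = 50.6258
Stratum 3 (High): n₁ = 216, n₀ = 141, n = 357; a·n₀/n = 179·141/357 = 70.6975; c·n₁/n = 67·216/357 = 40.5378
RR_MH = (61.9002 + 99.7161 + 70.6975) / (50.1714 + 50.6258 + 40.5378) = 232.3138 / 141.3350 = 1.64371

1.64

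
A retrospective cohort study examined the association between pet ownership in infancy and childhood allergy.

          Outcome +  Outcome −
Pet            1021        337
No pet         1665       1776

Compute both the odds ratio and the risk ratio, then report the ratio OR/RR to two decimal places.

Cells: a = 1021, b = 337, c = 1665, d = 1776.
OR = (1021·1776)/(337·1665) = 1813296/561105 = 3.23165
Risk in exposed = 1021/1358 = 0.75184; risk in unexposed = 1665/3441 = 0.48387; RR = 1.55380
OR/RR = 3.23165 / 1.55380 = 2.07983
The outcome is not rare, so the OR lies further from 1 than the RR.

2.08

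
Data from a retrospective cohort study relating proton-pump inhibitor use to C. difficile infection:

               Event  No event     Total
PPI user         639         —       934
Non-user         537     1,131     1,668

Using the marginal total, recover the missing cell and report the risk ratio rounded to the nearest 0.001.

The missing cell is in the exposed row: 934 − 639 = 295.
So a = 639, b = 295, c = 537, d = 1131.
RR = [a/(a+b)] / [c/(c+d)] = (639/934) / (537/1668) = 0.68415/0.32194 = 2.12508

2.125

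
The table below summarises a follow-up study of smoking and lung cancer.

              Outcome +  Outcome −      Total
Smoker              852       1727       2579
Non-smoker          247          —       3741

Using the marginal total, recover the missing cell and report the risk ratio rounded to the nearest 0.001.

5.004

The missing cell is in the unexposed row: 3741 − 247 = 3494.
So a = 852, b = 1727, c = 247, d = 3494.
RR = [a/(a+b)] / [c/(c+d)] = (852/2579) / (247/3741) = 0.33036/0.06603 = 5.00356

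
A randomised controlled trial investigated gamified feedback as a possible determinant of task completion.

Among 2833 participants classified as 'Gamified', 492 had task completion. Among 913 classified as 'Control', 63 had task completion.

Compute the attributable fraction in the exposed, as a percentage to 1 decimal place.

From the description: a = 492, b = 2341, c = 63, d = 850.
Risk in exposed = 492/2833 = 0.17367; risk in unexposed = 63/913 = 0.06900.
RR = 0.17367/0.06900 = 2.51680
AR% = (RR − 1)/RR × 100 = (2.51680 − 1)/2.51680 × 100 = 60.2670%

60.3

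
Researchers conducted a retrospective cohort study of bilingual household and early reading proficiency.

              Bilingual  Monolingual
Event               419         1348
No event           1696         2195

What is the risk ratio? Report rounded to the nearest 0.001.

0.521

Reading the table with exposure as columns: a = 419 (Bilingual, case), b = 1696 (Bilingual, non-case), c = 1348 (Monolingual, case), d = 2195.
Risk in exposed = 419/2115 = 0.19811; risk in unexposed = 1348/3543 = 0.38047.
RR = 0.19811 / 0.38047 = 0.52070
The risk is 48% lower among the exposed than among the unexposed.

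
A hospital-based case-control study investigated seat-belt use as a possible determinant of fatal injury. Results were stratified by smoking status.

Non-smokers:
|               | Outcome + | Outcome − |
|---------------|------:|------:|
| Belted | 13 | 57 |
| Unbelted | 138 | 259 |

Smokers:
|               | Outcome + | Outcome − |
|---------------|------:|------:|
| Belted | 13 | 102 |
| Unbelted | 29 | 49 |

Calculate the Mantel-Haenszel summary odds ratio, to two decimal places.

0.33

OR_MH = Σ(aᵢdᵢ/nᵢ) / Σ(bᵢcᵢ/nᵢ), where nᵢ is the stratum total.
Stratum 1 (Non-smokers): n = 467; a·d/n = 13·259/467 = 7.2099; b·c/n = 57·138/467 = 16.8437
Stratum 2 (Smokers): n = 193; a·d/n = 13·49/193 = 3.3005; b·c/n = 102·29/193 = 15.3264
OR_MH = (7.2099 + 3.3005) / (16.8437 + 15.3264) = 10.5104 / 32.1701 = 0.32671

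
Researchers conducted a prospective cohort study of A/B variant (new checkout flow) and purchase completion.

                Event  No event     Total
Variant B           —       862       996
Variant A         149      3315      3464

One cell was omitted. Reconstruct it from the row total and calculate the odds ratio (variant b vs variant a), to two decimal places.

3.46

The missing cell is in the exposed row: 996 − 862 = 134.
So a = 134, b = 862, c = 149, d = 3315.
OR = (a·d)/(b·c) = (134 × 3315) / (862 × 149) = 444210 / 128438 = 3.45856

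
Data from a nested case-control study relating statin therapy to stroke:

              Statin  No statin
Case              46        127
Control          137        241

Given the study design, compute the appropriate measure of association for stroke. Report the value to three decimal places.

Reading the table with exposure as columns: a = 46 (Statin, case), b = 137 (Statin, non-case), c = 127 (No statin, case), d = 241.
This is a nested case-control study: participants were sampled on outcome status, so risks in the source population cannot be estimated directly — relative risk is not valid here. The odds ratio is the appropriate measure.
OR = (a·d)/(b·c) = (46 × 241) / (137 × 127) = 11086 / 17399 = 0.63716

0.637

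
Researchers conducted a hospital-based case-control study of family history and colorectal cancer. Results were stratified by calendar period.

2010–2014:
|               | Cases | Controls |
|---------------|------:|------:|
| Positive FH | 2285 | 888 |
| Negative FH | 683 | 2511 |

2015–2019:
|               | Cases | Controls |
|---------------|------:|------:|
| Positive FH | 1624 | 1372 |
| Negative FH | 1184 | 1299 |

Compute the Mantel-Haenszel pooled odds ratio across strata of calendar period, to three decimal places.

OR_MH = Σ(aᵢdᵢ/nᵢ) / Σ(bᵢcᵢ/nᵢ), where nᵢ is the stratum total.
Stratum 1 (2010–2014): n = 6367; a·d/n = 2285·2511/6367 = 901.1520; b·c/n = 888·683/6367 = 95.2574
Stratum 2 (2015–2019): n = 5479; a·d/n = 1624·1299/5479 = 385.0294; b·c/n = 1372·1184/5479 = 296.4862
OR_MH = (901.1520 + 385.0294) / (95.2574 + 296.4862) = 1286.1814 / 391.7436 = 3.28322

3.283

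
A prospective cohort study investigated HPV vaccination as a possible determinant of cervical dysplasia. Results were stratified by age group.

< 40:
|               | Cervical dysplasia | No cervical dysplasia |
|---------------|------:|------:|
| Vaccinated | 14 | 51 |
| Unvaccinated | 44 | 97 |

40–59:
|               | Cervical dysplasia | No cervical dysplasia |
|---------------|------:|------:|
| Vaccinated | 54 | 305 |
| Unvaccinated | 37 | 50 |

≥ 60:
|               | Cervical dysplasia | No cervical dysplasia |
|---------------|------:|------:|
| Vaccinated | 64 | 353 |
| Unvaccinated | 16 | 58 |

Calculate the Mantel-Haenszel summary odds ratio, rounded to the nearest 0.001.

0.424

OR_MH = Σ(aᵢdᵢ/nᵢ) / Σ(bᵢcᵢ/nᵢ), where nᵢ is the stratum total.
Stratum 1 (< 40): n = 206; a·d/n = 14·97/206 = 6.5922; b·c/n = 51·44/206 = 10.8932
Stratum 2 (40–59): n = 446; a·d/n = 54·50/446 = 6.0538; b·c/n = 305·37/446 = 25.3027
Stratum 3 (≥ 60): n = 491; a·d/n = 64·58/491 = 7.5601; b·c/n = 353·16/491 = 11.5031
OR_MH = (6.5922 + 6.0538 + 7.5601) / (10.8932 + 25.3027 + 11.5031) = 20.2061 / 47.6989 = 0.42362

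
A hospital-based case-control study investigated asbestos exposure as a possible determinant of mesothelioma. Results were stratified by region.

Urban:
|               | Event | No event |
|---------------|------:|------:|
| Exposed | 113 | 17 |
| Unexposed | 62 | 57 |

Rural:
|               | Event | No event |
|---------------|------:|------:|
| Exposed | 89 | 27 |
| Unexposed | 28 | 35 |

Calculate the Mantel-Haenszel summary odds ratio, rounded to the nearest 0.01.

5.12

OR_MH = Σ(aᵢdᵢ/nᵢ) / Σ(bᵢcᵢ/nᵢ), where nᵢ is the stratum total.
Stratum 1 (Urban): n = 249; a·d/n = 113·57/249 = 25.8675; b·c/n = 17·62/249 = 4.2329
Stratum 2 (Rural): n = 179; a·d/n = 89·35/179 = 17.4022; b·c/n = 27·28/179 = 4.2235
OR_MH = (25.8675 + 17.4022) / (4.2329 + 4.2235) = 43.2697 / 8.4564 = 5.11680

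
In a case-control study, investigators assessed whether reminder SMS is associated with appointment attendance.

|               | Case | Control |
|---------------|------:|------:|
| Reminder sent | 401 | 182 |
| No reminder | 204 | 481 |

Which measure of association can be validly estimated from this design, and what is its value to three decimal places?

Cells: a = 401, b = 182, c = 204, d = 481.
This is a case-control study: participants were sampled on outcome status, so risks in the source population cannot be estimated directly — relative risk is not valid here. The odds ratio is the appropriate measure.
OR = (a·d)/(b·c) = (401 × 481) / (182 × 204) = 192881 / 37128 = 5.19503

5.195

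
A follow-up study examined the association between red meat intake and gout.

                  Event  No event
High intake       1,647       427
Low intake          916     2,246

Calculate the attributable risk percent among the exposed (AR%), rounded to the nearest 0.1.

Cells: a = 1647, b = 427, c = 916, d = 2246.
Risk in exposed = 1647/2074 = 0.79412; risk in unexposed = 916/3162 = 0.28969.
RR = 0.79412/0.28969 = 2.74127
AR% = (RR − 1)/RR × 100 = (2.74127 − 1)/2.74127 × 100 = 63.5205%

63.5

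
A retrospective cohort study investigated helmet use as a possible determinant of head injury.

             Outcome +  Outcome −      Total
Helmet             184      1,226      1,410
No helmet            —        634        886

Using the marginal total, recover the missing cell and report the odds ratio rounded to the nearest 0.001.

The missing cell is in the unexposed row: 886 − 634 = 252.
So a = 184, b = 1226, c = 252, d = 634.
OR = (a·d)/(b·c) = (184 × 634) / (1226 × 252) = 116656 / 308952 = 0.37759

0.378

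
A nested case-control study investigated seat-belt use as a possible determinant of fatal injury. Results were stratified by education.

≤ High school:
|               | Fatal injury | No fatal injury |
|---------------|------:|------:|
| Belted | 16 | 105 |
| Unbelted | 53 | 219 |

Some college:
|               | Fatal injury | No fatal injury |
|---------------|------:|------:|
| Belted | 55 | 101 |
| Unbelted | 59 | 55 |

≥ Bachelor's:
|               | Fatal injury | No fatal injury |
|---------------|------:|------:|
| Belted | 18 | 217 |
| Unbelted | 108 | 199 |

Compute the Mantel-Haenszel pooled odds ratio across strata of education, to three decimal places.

0.336

OR_MH = Σ(aᵢdᵢ/nᵢ) / Σ(bᵢcᵢ/nᵢ), where nᵢ is the stratum total.
Stratum 1 (≤ High school): n = 393; a·d/n = 16·219/393 = 8.9160; b·c/n = 105·53/393 = 14.1603
Stratum 2 (Some college): n = 270; a·d/n = 55·55/270 = 11.2037; b·c/n = 101·59/270 = 22.0704
Stratum 3 (≥ Bachelor's): n = 542; a·d/n = 18·199/542 = 6.6089; b·c/n = 217·108/542 = 43.2399
OR_MH = (8.9160 + 11.2037 + 6.6089) / (14.1603 + 22.0704 + 43.2399) = 26.7286 / 79.4705 = 0.33633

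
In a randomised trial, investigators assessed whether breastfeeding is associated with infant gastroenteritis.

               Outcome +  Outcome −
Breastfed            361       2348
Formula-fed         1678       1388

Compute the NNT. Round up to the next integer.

Risk in treated group = 361/2709 = 0.13326; risk in control = 1678/3066 = 0.54729.
Absolute risk reduction = 0.54729 − 0.13326 = 0.41403
NNT = 1 / ARR = 1 / 0.41403 = 2.415 → round up → 3

3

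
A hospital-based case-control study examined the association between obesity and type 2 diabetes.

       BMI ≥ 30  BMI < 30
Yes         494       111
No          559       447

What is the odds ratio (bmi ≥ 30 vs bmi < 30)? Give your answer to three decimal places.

Reading the table with exposure as columns: a = 494 (BMI ≥ 30, case), b = 559 (BMI ≥ 30, non-case), c = 111 (BMI < 30, case), d = 447.
OR = (a·d)/(b·c) = (494 × 447) / (559 × 111) = 220818 / 62049 = 3.55877
The odds of type 2 diabetes are about 3.56 times as high in the bmi ≥ 30 group.

3.559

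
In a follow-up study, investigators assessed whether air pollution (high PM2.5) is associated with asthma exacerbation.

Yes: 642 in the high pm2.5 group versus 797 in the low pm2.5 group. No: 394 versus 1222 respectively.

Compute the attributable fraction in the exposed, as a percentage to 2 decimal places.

36.30

From the description: a = 642, b = 394, c = 797, d = 1222.
Risk in exposed = 642/1036 = 0.61969; risk in unexposed = 797/2019 = 0.39475.
RR = 0.61969/0.39475 = 1.56983
AR% = (RR − 1)/RR × 100 = (1.56983 − 1)/1.56983 × 100 = 36.2989%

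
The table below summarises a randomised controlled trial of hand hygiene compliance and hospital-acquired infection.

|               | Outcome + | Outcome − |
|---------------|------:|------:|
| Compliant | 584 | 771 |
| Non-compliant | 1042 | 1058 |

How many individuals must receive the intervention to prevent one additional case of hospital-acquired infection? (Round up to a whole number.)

Risk in treated group = 584/1355 = 0.43100; risk in control = 1042/2100 = 0.49619.
Absolute risk reduction = 0.49619 − 0.43100 = 0.06519
NNT = 1 / ARR = 1 / 0.06519 = 15.339 → round up → 16

16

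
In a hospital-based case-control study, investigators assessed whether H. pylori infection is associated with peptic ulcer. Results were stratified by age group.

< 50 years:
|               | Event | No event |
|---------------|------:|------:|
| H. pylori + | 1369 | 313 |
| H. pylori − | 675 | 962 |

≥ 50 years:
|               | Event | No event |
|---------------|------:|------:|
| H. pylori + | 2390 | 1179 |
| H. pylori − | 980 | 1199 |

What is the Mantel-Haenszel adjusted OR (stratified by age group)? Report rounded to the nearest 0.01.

OR_MH = Σ(aᵢdᵢ/nᵢ) / Σ(bᵢcᵢ/nᵢ), where nᵢ is the stratum total.
Stratum 1 (< 50 years): n = 3319; a·d/n = 1369·962/3319 = 396.7996; b·c/n = 313·675/3319 = 63.6562
Stratum 2 (≥ 50 years): n = 5748; a·d/n = 2390·1199/5748 = 498.5404; b·c/n = 1179·980/5748 = 201.0125
OR_MH = (396.7996 + 498.5404) / (63.6562 + 201.0125) = 895.3400 / 264.6687 = 3.38287

3.38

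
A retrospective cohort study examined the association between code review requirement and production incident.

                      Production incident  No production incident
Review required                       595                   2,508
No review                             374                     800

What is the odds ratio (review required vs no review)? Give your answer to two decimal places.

Cells: a = 595, b = 2508, c = 374, d = 800.
OR = (a·d)/(b·c) = (595 × 800) / (2508 × 374) = 476000 / 937992 = 0.50747
Exposure is associated with lower odds of production incident (OR = 0.51 < 1).

0.51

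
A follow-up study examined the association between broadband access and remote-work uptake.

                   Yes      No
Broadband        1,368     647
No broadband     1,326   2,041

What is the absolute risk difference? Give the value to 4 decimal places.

0.2851

Cells: a = 1368, b = 647, c = 1326, d = 2041.
Risk in exposed = 1368/2015 = 0.678908; risk in unexposed = 1326/3367 = 0.393822.
Risk difference = 0.678908 − 0.393822 = 0.285086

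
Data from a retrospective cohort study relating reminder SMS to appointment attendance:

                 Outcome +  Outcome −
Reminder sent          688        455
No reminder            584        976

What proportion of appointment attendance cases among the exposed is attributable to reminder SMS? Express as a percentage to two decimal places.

Cells: a = 688, b = 455, c = 584, d = 976.
Risk in exposed = 688/1143 = 0.60192; risk in unexposed = 584/1560 = 0.37436.
RR = 0.60192/0.37436 = 1.60788
AR% = (RR − 1)/RR × 100 = (1.60788 − 1)/1.60788 × 100 = 37.8064%

37.81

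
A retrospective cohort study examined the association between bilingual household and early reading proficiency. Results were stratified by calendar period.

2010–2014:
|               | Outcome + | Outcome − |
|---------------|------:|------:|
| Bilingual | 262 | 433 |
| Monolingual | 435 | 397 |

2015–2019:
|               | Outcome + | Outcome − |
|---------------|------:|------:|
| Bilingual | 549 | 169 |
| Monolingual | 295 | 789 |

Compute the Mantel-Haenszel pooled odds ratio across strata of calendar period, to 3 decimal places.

OR_MH = Σ(aᵢdᵢ/nᵢ) / Σ(bᵢcᵢ/nᵢ), where nᵢ is the stratum total.
Stratum 1 (2010–2014): n = 1527; a·d/n = 262·397/1527 = 68.1166; b·c/n = 433·435/1527 = 123.3497
Stratum 2 (2015–2019): n = 1802; a·d/n = 549·789/1802 = 240.3779; b·c/n = 169·295/1802 = 27.6665
OR_MH = (68.1166 + 240.3779) / (123.3497 + 27.6665) = 308.4945 / 151.0162 = 2.04279

2.043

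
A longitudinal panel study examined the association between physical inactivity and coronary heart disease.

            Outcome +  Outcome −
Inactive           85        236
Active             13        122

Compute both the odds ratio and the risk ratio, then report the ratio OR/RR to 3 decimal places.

1.229

Cells: a = 85, b = 236, c = 13, d = 122.
OR = (85·122)/(236·13) = 10370/3068 = 3.38005
Risk in exposed = 85/321 = 0.26480; risk in unexposed = 13/135 = 0.09630; RR = 2.74982
OR/RR = 3.38005 / 2.74982 = 1.22919
The outcome is not rare, so the OR lies further from 1 than the RR.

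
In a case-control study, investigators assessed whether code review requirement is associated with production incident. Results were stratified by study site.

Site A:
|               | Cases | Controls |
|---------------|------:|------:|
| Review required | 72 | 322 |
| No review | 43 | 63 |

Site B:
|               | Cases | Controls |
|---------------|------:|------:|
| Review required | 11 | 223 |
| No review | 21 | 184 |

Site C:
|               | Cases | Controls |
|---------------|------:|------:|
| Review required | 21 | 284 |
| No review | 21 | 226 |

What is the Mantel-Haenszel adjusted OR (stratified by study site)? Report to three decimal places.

0.453

OR_MH = Σ(aᵢdᵢ/nᵢ) / Σ(bᵢcᵢ/nᵢ), where nᵢ is the stratum total.
Stratum 1 (Site A): n = 500; a·d/n = 72·63/500 = 9.0720; b·c/n = 322·43/500 = 27.6920
Stratum 2 (Site B): n = 439; a·d/n = 11·184/439 = 4.6105; b·c/n = 223·21/439 = 10.6674
Stratum 3 (Site C): n = 552; a·d/n = 21·226/552 = 8.5978; b·c/n = 284·21/552 = 10.8043
OR_MH = (9.0720 + 4.6105 + 8.5978) / (27.6920 + 10.6674 + 10.8043) = 22.2803 / 49.1638 = 0.45319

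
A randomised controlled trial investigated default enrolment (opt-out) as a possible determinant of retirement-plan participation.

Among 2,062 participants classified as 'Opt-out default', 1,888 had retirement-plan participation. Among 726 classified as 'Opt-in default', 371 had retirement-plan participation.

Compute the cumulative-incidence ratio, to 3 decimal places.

From the description: a = 1888, b = 174, c = 371, d = 355.
Risk in exposed = 1888/2062 = 0.91562; risk in unexposed = 371/726 = 0.51102.
RR = 0.91562 / 0.51102 = 1.79174
The risk among the exposed is 1.79 times that among the unexposed.

1.792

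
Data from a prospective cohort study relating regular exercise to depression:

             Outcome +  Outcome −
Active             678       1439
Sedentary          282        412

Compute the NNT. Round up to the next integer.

12

Risk in treated group = 678/2117 = 0.32026; risk in control = 282/694 = 0.40634.
Absolute risk reduction = 0.40634 − 0.32026 = 0.08608
NNT = 1 / ARR = 1 / 0.08608 = 11.618 → round up → 12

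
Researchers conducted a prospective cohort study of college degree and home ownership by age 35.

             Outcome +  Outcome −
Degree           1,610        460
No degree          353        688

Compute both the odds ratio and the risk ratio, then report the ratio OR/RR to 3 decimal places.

Cells: a = 1610, b = 460, c = 353, d = 688.
OR = (1610·688)/(460·353) = 1107680/162380 = 6.82153
Risk in exposed = 1610/2070 = 0.77778; risk in unexposed = 353/1041 = 0.33910; RR = 2.29367
OR/RR = 6.82153 / 2.29367 = 2.97406
The outcome is not rare, so the OR lies further from 1 than the RR.

2.974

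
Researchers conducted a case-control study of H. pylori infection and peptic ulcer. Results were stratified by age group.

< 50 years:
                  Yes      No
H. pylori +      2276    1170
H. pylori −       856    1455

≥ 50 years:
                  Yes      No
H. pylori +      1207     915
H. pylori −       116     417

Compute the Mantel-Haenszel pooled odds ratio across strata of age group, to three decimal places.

3.575

OR_MH = Σ(aᵢdᵢ/nᵢ) / Σ(bᵢcᵢ/nᵢ), where nᵢ is the stratum total.
Stratum 1 (< 50 years): n = 5757; a·d/n = 2276·1455/5757 = 575.2267; b·c/n = 1170·856/5757 = 173.9656
Stratum 2 (≥ 50 years): n = 2655; a·d/n = 1207·417/2655 = 189.5740; b·c/n = 915·116/2655 = 39.9774
OR_MH = (575.2267 + 189.5740) / (173.9656 + 39.9774) = 764.8007 / 213.9430 = 3.57479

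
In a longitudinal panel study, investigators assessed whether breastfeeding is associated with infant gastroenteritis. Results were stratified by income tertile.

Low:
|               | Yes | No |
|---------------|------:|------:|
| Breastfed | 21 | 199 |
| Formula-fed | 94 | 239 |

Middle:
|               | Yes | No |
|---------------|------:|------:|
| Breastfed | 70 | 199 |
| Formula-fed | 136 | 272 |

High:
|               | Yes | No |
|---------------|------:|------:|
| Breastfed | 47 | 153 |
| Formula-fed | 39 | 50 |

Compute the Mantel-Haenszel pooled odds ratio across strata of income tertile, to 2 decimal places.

0.48

OR_MH = Σ(aᵢdᵢ/nᵢ) / Σ(bᵢcᵢ/nᵢ), where nᵢ is the stratum total.
Stratum 1 (Low): n = 553; a·d/n = 21·239/553 = 9.0759; b·c/n = 199·94/553 = 33.8264
Stratum 2 (Middle): n = 677; a·d/n = 70·272/677 = 28.1241; b·c/n = 199·136/677 = 39.9764
Stratum 3 (High): n = 289; a·d/n = 47·50/289 = 8.1315; b·c/n = 153·39/289 = 20.6471
OR_MH = (9.0759 + 28.1241 + 8.1315) / (33.8264 + 39.9764 + 20.6471) = 45.3315 / 94.4498 = 0.47995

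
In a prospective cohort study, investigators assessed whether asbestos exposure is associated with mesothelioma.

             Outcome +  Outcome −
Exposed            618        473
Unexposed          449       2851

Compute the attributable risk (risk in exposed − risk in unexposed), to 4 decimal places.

0.4304

Cells: a = 618, b = 473, c = 449, d = 2851.
Risk in exposed = 618/1091 = 0.566453; risk in unexposed = 449/3300 = 0.136061.
Risk difference = 0.566453 − 0.136061 = 0.430392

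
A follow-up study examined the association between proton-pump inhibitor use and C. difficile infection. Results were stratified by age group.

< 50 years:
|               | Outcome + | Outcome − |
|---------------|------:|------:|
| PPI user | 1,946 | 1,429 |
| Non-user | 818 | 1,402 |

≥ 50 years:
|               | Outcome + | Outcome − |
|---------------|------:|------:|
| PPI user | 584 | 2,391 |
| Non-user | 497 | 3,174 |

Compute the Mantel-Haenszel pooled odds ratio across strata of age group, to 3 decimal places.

1.977

OR_MH = Σ(aᵢdᵢ/nᵢ) / Σ(bᵢcᵢ/nᵢ), where nᵢ is the stratum total.
Stratum 1 (< 50 years): n = 5595; a·d/n = 1946·1402/5595 = 487.6304; b·c/n = 1429·818/5595 = 208.9226
Stratum 2 (≥ 50 years): n = 6646; a·d/n = 584·3174/6646 = 278.9070; b·c/n = 2391·497/6646 = 178.8033
OR_MH = (487.6304 + 278.9070) / (208.9226 + 178.8033) = 766.5374 / 387.7259 = 1.97701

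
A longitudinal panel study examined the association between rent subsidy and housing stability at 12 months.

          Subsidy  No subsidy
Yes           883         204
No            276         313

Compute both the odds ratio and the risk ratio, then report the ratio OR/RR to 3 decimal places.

2.542

Reading the table with exposure as columns: a = 883 (Subsidy, case), b = 276 (Subsidy, non-case), c = 204 (No subsidy, case), d = 313.
OR = (883·313)/(276·204) = 276379/56304 = 4.90869
Risk in exposed = 883/1159 = 0.76186; risk in unexposed = 204/517 = 0.39458; RR = 1.93080
OR/RR = 4.90869 / 1.93080 = 2.54231
The outcome is not rare, so the OR lies further from 1 than the RR.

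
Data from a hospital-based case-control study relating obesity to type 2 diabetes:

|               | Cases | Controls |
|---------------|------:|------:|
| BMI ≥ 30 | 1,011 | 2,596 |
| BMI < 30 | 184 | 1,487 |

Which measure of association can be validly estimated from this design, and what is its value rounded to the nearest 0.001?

Cells: a = 1011, b = 2596, c = 184, d = 1487.
This is a hospital-based case-control study: participants were sampled on outcome status, so risks in the source population cannot be estimated directly — relative risk is not valid here. The odds ratio is the appropriate measure.
OR = (a·d)/(b·c) = (1011 × 1487) / (2596 × 184) = 1503357 / 477664 = 3.14731

3.147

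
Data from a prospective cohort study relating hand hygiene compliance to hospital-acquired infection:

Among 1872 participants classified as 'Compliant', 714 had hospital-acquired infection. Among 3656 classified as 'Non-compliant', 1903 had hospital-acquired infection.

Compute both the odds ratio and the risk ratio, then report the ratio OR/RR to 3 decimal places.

From the description: a = 714, b = 1158, c = 1903, d = 1753.
OR = (714·1753)/(1158·1903) = 1251642/2203674 = 0.56798
Risk in exposed = 714/1872 = 0.38141; risk in unexposed = 1903/3656 = 0.52051; RR = 0.73276
OR/RR = 0.56798 / 0.73276 = 0.77513
The outcome is not rare, so the OR lies further from 1 than the RR.

0.775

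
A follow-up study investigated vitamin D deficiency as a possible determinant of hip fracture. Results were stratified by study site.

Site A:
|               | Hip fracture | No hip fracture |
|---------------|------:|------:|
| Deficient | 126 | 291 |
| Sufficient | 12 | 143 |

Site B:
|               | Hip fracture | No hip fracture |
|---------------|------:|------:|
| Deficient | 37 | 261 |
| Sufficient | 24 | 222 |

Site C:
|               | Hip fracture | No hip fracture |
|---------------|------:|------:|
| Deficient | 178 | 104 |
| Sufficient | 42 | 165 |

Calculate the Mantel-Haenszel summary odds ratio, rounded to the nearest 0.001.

OR_MH = Σ(aᵢdᵢ/nᵢ) / Σ(bᵢcᵢ/nᵢ), where nᵢ is the stratum total.
Stratum 1 (Site A): n = 572; a·d/n = 126·143/572 = 31.5000; b·c/n = 291·12/572 = 6.1049
Stratum 2 (Site B): n = 544; a·d/n = 37·222/544 = 15.0993; b·c/n = 261·24/544 = 11.5147
Stratum 3 (Site C): n = 489; a·d/n = 178·165/489 = 60.0613; b·c/n = 104·42/489 = 8.9325
OR_MH = (31.5000 + 15.0993 + 60.0613) / (6.1049 + 11.5147 + 8.9325) = 106.6606 / 26.5521 = 4.01703

4.017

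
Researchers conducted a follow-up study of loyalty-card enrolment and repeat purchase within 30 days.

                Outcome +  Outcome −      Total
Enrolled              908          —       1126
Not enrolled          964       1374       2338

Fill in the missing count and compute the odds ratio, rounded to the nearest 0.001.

5.937

The missing cell is in the exposed row: 1126 − 908 = 218.
So a = 908, b = 218, c = 964, d = 1374.
OR = (a·d)/(b·c) = (908 × 1374) / (218 × 964) = 1247592 / 210152 = 5.93662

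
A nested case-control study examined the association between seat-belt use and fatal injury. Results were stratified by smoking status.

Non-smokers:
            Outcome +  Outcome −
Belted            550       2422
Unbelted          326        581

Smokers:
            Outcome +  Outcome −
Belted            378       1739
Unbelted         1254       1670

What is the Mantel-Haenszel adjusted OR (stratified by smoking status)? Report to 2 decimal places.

OR_MH = Σ(aᵢdᵢ/nᵢ) / Σ(bᵢcᵢ/nᵢ), where nᵢ is the stratum total.
Stratum 1 (Non-smokers): n = 3879; a·d/n = 550·581/3879 = 82.3795; b·c/n = 2422·326/3879 = 203.5504
Stratum 2 (Smokers): n = 5041; a·d/n = 378·1670/5041 = 125.2252; b·c/n = 1739·1254/5041 = 432.5939
OR_MH = (82.3795 + 125.2252) / (203.5504 + 432.5939) = 207.6046 / 636.1443 = 0.32635

0.33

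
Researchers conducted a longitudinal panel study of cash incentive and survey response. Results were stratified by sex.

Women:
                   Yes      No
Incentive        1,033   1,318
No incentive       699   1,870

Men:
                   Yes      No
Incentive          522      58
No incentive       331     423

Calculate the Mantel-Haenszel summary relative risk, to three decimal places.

RR_MH = Σ(aᵢ·n₀ᵢ/nᵢ) / Σ(cᵢ·n₁ᵢ/nᵢ), with n₁ᵢ = aᵢ+bᵢ (exposed), n₀ᵢ = cᵢ+dᵢ (unexposed), nᵢ = n₁ᵢ+n₀ᵢ.
Stratum 1 (Women): n₁ = 2351, n₀ = 2569, n = 4920; a·n₀/n = 1033·2569/4920 = 539.3856; c·n₁/n = 699·2351/4920 = 334.0140
Stratum 2 (Men): n₁ = 580, n₀ = 754, n = 1334; a·n₀/n = 522·754/1334 = 295.0435; c·n₁/n = 331·580/1334 = 143.9130
RR_MH = (539.3856 + 295.0435) / (334.0140 + 143.9130) = 834.4290 / 477.9271 = 1.74593

1.746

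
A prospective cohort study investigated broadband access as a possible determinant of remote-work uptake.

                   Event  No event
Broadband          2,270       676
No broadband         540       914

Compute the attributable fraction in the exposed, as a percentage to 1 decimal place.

Cells: a = 2270, b = 676, c = 540, d = 914.
Risk in exposed = 2270/2946 = 0.77054; risk in unexposed = 540/1454 = 0.37139.
RR = 0.77054/0.37139 = 2.07474
AR% = (RR − 1)/RR × 100 = (2.07474 − 1)/2.07474 × 100 = 51.8012%

51.8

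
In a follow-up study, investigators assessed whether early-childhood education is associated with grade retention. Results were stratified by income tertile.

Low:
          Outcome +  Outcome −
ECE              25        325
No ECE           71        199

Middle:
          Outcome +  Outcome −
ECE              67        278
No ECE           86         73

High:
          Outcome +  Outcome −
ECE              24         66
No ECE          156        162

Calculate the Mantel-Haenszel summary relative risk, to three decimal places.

RR_MH = Σ(aᵢ·n₀ᵢ/nᵢ) / Σ(cᵢ·n₁ᵢ/nᵢ), with n₁ᵢ = aᵢ+bᵢ (exposed), n₀ᵢ = cᵢ+dᵢ (unexposed), nᵢ = n₁ᵢ+n₀ᵢ.
Stratum 1 (Low): n₁ = 350, n₀ = 270, n = 620; a·n₀/n = 25·270/620 = 10.8871; c·n₁/n = 71·350/620 = 40.0806
Stratum 2 (Middle): n₁ = 345, n₀ = 159, n = 504; a·n₀/n = 67·159/504 = 21.1369; c·n₁/n = 86·345/504 = 58.8690
Stratum 3 (High): n₁ = 90, n₀ = 318, n = 408; a·n₀/n = 24·318/408 = 18.7059; c·n₁/n = 156·90/408 = 34.4118
RR_MH = (10.8871 + 21.1369 + 18.7059) / (40.0806 + 58.8690 + 34.4118) = 50.7299 / 133.3615 = 0.38039

0.380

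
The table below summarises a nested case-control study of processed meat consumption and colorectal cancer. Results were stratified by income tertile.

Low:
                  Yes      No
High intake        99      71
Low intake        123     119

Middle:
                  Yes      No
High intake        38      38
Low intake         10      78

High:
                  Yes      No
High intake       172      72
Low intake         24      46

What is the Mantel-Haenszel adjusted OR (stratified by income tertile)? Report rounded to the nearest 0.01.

OR_MH = Σ(aᵢdᵢ/nᵢ) / Σ(bᵢcᵢ/nᵢ), where nᵢ is the stratum total.
Stratum 1 (Low): n = 412; a·d/n = 99·119/412 = 28.5947; b·c/n = 71·123/412 = 21.1966
Stratum 2 (Middle): n = 164; a·d/n = 38·78/164 = 18.0732; b·c/n = 38·10/164 = 2.3171
Stratum 3 (High): n = 314; a·d/n = 172·46/314 = 25.1975; b·c/n = 72·24/314 = 5.5032
OR_MH = (28.5947 + 18.0732 + 25.1975) / (21.1966 + 2.3171 + 5.5032) = 71.8653 / 29.0169 = 2.47667

2.48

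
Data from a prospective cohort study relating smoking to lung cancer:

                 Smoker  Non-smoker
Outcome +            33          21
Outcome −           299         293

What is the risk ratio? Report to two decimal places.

1.49

Reading the table with exposure as columns: a = 33 (Smoker, case), b = 299 (Smoker, non-case), c = 21 (Non-smoker, case), d = 293.
Risk in exposed = 33/332 = 0.09940; risk in unexposed = 21/314 = 0.06688.
RR = 0.09940 / 0.06688 = 1.48623
The risk among the exposed is 1.49 times that among the unexposed.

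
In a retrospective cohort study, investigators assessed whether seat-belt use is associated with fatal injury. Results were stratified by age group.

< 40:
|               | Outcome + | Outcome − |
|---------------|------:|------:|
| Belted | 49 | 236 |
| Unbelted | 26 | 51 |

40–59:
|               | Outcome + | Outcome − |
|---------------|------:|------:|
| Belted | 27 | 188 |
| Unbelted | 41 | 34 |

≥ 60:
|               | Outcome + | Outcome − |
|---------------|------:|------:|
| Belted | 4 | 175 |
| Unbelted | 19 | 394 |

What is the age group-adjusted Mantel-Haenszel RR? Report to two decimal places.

RR_MH = Σ(aᵢ·n₀ᵢ/nᵢ) / Σ(cᵢ·n₁ᵢ/nᵢ), with n₁ᵢ = aᵢ+bᵢ (exposed), n₀ᵢ = cᵢ+dᵢ (unexposed), nᵢ = n₁ᵢ+n₀ᵢ.
Stratum 1 (< 40): n₁ = 285, n₀ = 77, n = 362; a·n₀/n = 49·77/362 = 10.4227; c·n₁/n = 26·285/362 = 20.4696
Stratum 2 (40–59): n₁ = 215, n₀ = 75, n = 290; a·n₀/n = 27·75/290 = 6.9828; c·n₁/n = 41·215/290 = 30.3966
Stratum 3 (≥ 60): n₁ = 179, n₀ = 413, n = 592; a·n₀/n = 4·413/592 = 2.7905; c·n₁/n = 19·179/592 = 5.7449
RR_MH = (10.4227 + 6.9828 + 2.7905) / (20.4696 + 30.3966 + 5.7449) = 20.1960 / 56.6111 = 0.35675

0.36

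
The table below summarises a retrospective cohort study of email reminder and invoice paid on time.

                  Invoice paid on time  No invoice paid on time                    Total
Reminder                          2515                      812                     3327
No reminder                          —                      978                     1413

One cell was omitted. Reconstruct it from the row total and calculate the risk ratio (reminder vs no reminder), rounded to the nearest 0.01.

2.46

The missing cell is in the unexposed row: 1413 − 978 = 435.
So a = 2515, b = 812, c = 435, d = 978.
RR = [a/(a+b)] / [c/(c+d)] = (2515/3327) / (435/1413) = 0.75594/0.30786 = 2.45549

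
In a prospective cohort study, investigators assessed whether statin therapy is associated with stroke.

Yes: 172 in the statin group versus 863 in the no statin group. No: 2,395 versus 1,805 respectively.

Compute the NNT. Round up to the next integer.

Risk in treated group = 172/2567 = 0.06700; risk in control = 863/2668 = 0.32346.
Absolute risk reduction = 0.32346 − 0.06700 = 0.25646
NNT = 1 / ARR = 1 / 0.25646 = 3.899 → round up → 4

4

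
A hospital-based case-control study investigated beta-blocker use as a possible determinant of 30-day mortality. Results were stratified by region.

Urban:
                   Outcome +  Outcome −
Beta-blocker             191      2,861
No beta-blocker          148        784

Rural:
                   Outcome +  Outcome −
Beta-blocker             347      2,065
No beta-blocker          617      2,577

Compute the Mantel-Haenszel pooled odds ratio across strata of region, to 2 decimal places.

0.59

OR_MH = Σ(aᵢdᵢ/nᵢ) / Σ(bᵢcᵢ/nᵢ), where nᵢ is the stratum total.
Stratum 1 (Urban): n = 3984; a·d/n = 191·784/3984 = 37.5863; b·c/n = 2861·148/3984 = 106.2821
Stratum 2 (Rural): n = 5606; a·d/n = 347·2577/5606 = 159.5111; b·c/n = 2065·617/5606 = 227.2752
OR_MH = (37.5863 + 159.5111) / (106.2821 + 227.2752) = 197.0974 / 333.5574 = 0.59090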